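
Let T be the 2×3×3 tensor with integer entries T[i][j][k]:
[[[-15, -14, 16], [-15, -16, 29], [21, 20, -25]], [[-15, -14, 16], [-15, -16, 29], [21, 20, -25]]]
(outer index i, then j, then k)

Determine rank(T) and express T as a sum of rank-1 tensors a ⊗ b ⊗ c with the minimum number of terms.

Lower bound: the mode-3 unfolding of T (rows indexed by k, columns by (i,j) = (0,0), (0,1), (0,2), (1,0), (1,1), (1,2)) is [[-15, -15, 21, -15, -15, 21], [-14, -16, 20, -14, -16, 20], [16, 29, -25, 16, 29, -25]].
There the 2×2 minor on rows k ∈ {0, 1}, columns (i,j) ∈ {(0,0), (0,1)} is det [[-15, -15], [-14, -16]] = 30 ≠ 0, so this unfolding has rank ≥ 2; CP rank is at least every unfolding rank, so rank(T) ≥ 2. (This is only a lower bound: in general the CP rank may exceed every unfolding rank, so we still need to exhibit 2 rank-1 terms summing to T.)
Upper bound — finding two terms. Every mode-1 slice of T is a multiple of one matrix: T[i,:,:] = a[i]·M with a = [1, 1] and M = [[-15, -14, 16], [-15, -16, 29], [21, 20, -25]] (rows indexed by j, columns by k). So it suffices to write M as a sum of two rank-1 matrices.
The rows of M satisfy (row 1) = −6·(row 0) − 5·(row 2), so splitting by rows, M = [1, -6, 0][-15, -14, 16]ᵀ + [0, -5, 1][21, 20, -25]ᵀ.
Hence T = [1, 1] ⊗ [1, -6, 0] ⊗ [-15, -14, 16] + [1, 1] ⊗ [0, -5, 1] ⊗ [21, 20, -25], so rank(T) ≤ 2.
These bounds meet, so rank(T) = 2.

rank(T) = 2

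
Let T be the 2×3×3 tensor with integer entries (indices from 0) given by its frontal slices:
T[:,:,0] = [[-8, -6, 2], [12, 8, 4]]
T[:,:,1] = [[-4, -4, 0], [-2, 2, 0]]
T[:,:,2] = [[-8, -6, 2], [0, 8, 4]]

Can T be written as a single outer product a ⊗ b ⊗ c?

The mode-3 unfolding of T (rows indexed by k, columns by (i,j) = (0,0), (0,1), (0,2), (1,0), (1,1), (1,2)) is [[-8, -6, 2, 12, 8, 4], [-4, -4, 0, -2, 2, 0], [-8, -6, 2, 0, 8, 4]].
There the 3×3 minor on rows k ∈ {0, 1, 2}, columns (i,j) ∈ {(0,0), (0,1), (1,0)} is det [[-8, -6, 12], [-4, -4, -2], [-8, -6, 0]] = -96 ≠ 0, so this unfolding has rank ≥ 3; CP rank is at least every unfolding rank, so rank(T) ≥ 3.
In particular rank(T) ≥ 3 > 1, so T is not rank-1.

No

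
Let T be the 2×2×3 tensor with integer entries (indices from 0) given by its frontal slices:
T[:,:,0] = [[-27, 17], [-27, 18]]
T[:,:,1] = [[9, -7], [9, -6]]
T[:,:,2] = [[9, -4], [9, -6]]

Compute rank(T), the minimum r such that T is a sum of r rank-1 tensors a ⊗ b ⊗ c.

2

Lower bound: the mode-3 unfolding of T (rows indexed by k, columns by (i,j) = (0,0), (0,1), (1,0), (1,1)) is [[-27, 17, -27, 18], [9, -7, 9, -6], [9, -4, 9, -6]].
There the 2×2 minor on rows k ∈ {0, 1}, columns (i,j) ∈ {(0,0), (0,1)} is det [[-27, 17], [9, -7]] = 36 ≠ 0, so this unfolding has rank ≥ 2; CP rank is at least every unfolding rank, so rank(T) ≥ 2. (Flattening ranks never certify an upper bound on CP rank; for that we must actually write T with 2 rank-1 terms.)
Upper bound — finding two terms. Write S_k = T[:,:,k] for the frontal slices: S₀ = [[-27, 17], [-27, 18]], S₁ = [[9, -7], [9, -6]], S₂ = [[9, -4], [9, -6]].
If T = a₁ ⊗ b₁ ⊗ c₁ + a₂ ⊗ b₂ ⊗ c₂ then each S_k = c₁[k]·a₁b₁ᵀ + c₂[k]·a₂b₂ᵀ. S₀ and S₁ are linearly independent, so a₁b₁ᵀ and a₂b₂ᵀ must span the same plane of matrices: they are the rank-1 matrices of the form x·S₀ + y·S₁.
det(x·S₀ + y·S₁) is −27·x² − 18·xy + 9·y² = (-9)·(3·x − y)(x + y), vanishing at (x:y) = (1:3) and (1:-1).
M₁ = S₀ + 3·S₁ = [[0, -4], [0, 0]] = (-4)·[1, 0][0, 1]ᵀ and M₂ = S₀ − S₁ = [[-36, 24], [-36, 24]] = (-12)·[1, 1][3, -2]ᵀ, so take a₁ = [1, 0], b₁ = [0, 1], a₂ = [1, 1], b₂ = [3, -2].
Each slice is an integer combination of E₁ = a₁b₁ᵀ and E₂ = a₂b₂ᵀ: S₀ = −E₁ − 9·E₂, S₁ = −E₁ + 3·E₂, S₂ = 2·E₁ + 3·E₂; reading off coefficients, c₁ = [-1, -1, 2] and c₂ = [-9, 3, 3].
Hence T = [1, 0] ⊗ [0, 1] ⊗ [-1, -1, 2] + [1, 1] ⊗ [3, -2] ⊗ [-9, 3, 3], so rank(T) ≤ 2.
These bounds meet, so rank(T) = 2.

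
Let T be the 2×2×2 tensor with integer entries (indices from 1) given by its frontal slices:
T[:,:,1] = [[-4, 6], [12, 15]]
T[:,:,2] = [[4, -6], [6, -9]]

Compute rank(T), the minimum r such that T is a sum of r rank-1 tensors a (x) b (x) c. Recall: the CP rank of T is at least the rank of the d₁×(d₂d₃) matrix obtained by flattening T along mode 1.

2

Lower bound: the mode-1 unfolding of T (rows indexed by i, columns by (j,k) = (1,1), (1,2), (2,1), (2,2)) is [[-4, 4, 6, -6], [12, 6, 15, -9]].
There the 2×2 minor on rows i ∈ {1, 2}, columns (j,k) ∈ {(1,1), (1,2)} is det [[-4, 4], [12, 6]] = -72 ≠ 0, so this unfolding has rank ≥ 2; CP rank is at least every unfolding rank, so rank(T) ≥ 2. (This is only a lower bound: in general the CP rank may exceed every unfolding rank, so we still need to exhibit 2 rank-1 terms summing to T.)
Upper bound — finding two terms. Write S_k = T[:,:,k] for the frontal slices: S₁ = [[-4, 6], [12, 15]], S₂ = [[4, -6], [6, -9]].
If T = a₁ (x) b₁ (x) c₁ + a₂ (x) b₂ (x) c₂ then each S_k = c₁[k]·a₁b₁ᵀ + c₂[k]·a₂b₂ᵀ. S₁ and S₂ are linearly independent, so a₁b₁ᵀ and a₂b₂ᵀ must span the same plane of matrices: they are the rank-1 matrices of the form x·S₁ + y·S₂.
det(x·S₁ + y·S₂) is −132·x² + 132·xy = (-132)·(x − y)(x), vanishing at (x:y) = (1:1) and (0:1).
M₁ = S₁ + S₂ = [[0, 0], [18, 6]] = 6·[0, 1][3, 1]ᵀ and M₂ = S₂ = [[4, -6], [6, -9]] = [2, 3][2, -3]ᵀ, so take a₁ = [0, 1], b₁ = [3, 1], a₂ = [2, 3], b₂ = [2, -3].
Each slice is an integer combination of E₁ = a₁b₁ᵀ and E₂ = a₂b₂ᵀ: S₁ = 6·E₁ − E₂, S₂ = E₂; reading off coefficients, c₁ = [6, 0] and c₂ = [-1, 1].
Hence T = [0, 1] (x) [3, 1] (x) [6, 0] + [2, 3] (x) [2, -3] (x) [-1, 1], so rank(T) ≤ 2.
These bounds meet, so rank(T) = 2.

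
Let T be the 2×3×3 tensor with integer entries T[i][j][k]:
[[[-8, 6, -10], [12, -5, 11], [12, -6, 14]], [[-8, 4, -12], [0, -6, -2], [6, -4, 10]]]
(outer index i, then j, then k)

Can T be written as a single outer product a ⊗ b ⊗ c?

The mode-3 unfolding of T (rows indexed by k, columns by (i,j) = (0,0), (0,1), (0,2), (1,0), (1,1), (1,2)) is [[-8, 12, 12, -8, 0, 6], [6, -5, -6, 4, -6, -4], [-10, 11, 14, -12, -2, 10]].
There the 3×3 minor on rows k ∈ {0, 1, 2}, columns (i,j) ∈ {(0,0), (0,1), (0,2)} is det [[-8, 12, 12], [6, -5, -6], [-10, 11, 14]] = -64 ≠ 0, so this unfolding has rank ≥ 3; CP rank is at least every unfolding rank, so rank(T) ≥ 3.
In particular rank(T) ≥ 3 > 1, so T is not rank-1.

No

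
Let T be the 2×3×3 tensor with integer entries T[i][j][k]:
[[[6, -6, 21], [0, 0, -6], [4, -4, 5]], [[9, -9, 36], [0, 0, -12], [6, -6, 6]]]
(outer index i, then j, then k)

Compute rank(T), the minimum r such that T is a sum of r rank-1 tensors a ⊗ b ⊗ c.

Lower bound: the mode-1 unfolding of T (rows indexed by i, columns by (j,k) = (0,0), (0,1), (0,2), (1,0), (1,1), (1,2), (2,0), (2,1), (2,2)) is [[6, -6, 21, 0, 0, -6, 4, -4, 5], [9, -9, 36, 0, 0, -12, 6, -6, 6]].
There the 2×2 minor on rows i ∈ {0, 1}, columns (j,k) ∈ {(0,0), (0,2)} is det [[6, 21], [9, 36]] = 27 ≠ 0, so this unfolding has rank ≥ 2; CP rank is at least every unfolding rank, so rank(T) ≥ 2. (Unfolding ranks only ever bound the CP rank from below — rank(T) can be strictly larger than all of them — so the matching upper bound has to come from an explicit 2-term decomposition.)
Upper bound — finding two terms. Write S_k = T[:,:,k] for the frontal slices: S₀ = [[6, 0, 4], [9, 0, 6]], S₁ = [[-6, 0, -4], [-9, 0, -6]], S₂ = [[21, -6, 5], [36, -12, 6]].
If T = a₁ ⊗ b₁ ⊗ c₁ + a₂ ⊗ b₂ ⊗ c₂ then each S_k = c₁[k]·a₁b₁ᵀ + c₂[k]·a₂b₂ᵀ. S₀ and S₂ are linearly independent, so a₁b₁ᵀ and a₂b₂ᵀ must span the same plane of matrices: they are the rank-1 matrices of the form x·S₀ + y·S₂.
The 2×2 minor of x·S₀ + y·S₂ on rows {0,1}, columns {0,1} is −18·xy − 36·y² = (-18)·(x + 2·y)(y), vanishing at (x:y) = (2:-1) and (1:0).
M₁ = 2·S₀ − S₂ = [[-9, 6, 3], [-18, 12, 6]] = (-3)·[1, 2][3, -2, -1]ᵀ and M₂ = S₀ = [[6, 0, 4], [9, 0, 6]] = [2, 3][3, 0, 2]ᵀ, so take a₁ = [1, 2], b₁ = [3, -2, -1], a₂ = [2, 3], b₂ = [3, 0, 2].
Each slice is an integer combination of E₁ = a₁b₁ᵀ and E₂ = a₂b₂ᵀ: S₀ = E₂, S₁ = −E₂, S₂ = 3·E₁ + 2·E₂; reading off coefficients, c₁ = [0, 0, 3] and c₂ = [1, -1, 2].
Hence T = [1, 2] ⊗ [3, -2, -1] ⊗ [0, 0, 3] + [2, 3] ⊗ [3, 0, 2] ⊗ [1, -1, 2], so rank(T) ≤ 2.
These bounds meet, so rank(T) = 2.

2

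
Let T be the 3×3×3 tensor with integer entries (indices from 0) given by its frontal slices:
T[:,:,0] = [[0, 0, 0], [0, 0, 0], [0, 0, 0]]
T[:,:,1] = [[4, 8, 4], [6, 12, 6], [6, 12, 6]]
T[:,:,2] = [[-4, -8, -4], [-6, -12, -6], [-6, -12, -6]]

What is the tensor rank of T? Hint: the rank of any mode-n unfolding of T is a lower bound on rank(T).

1

Lower bound: T ≠ 0 (e.g. T[0,0,1] = 4), so rank(T) ≥ 1.
Upper bound: if T = a ⊗ b ⊗ c then every fibre of T is a multiple of the corresponding factor, so read the factors off the fibres through the nonzero entry T[0,0,1] = 4.
The mode-1 fibre T[:,0,1] = [4, 6, 6] gives a = [2, 3, 3] (primitive direction); the mode-2 fibre T[0,:,1] = [4, 8, 4] gives b = [1, 2, 1]; then c[k] = T[0,0,k] / (a[0]·b[0]) = [0, 4, -4] / 2 = [0, 2, -2].
Expanding [2, 3, 3] ⊗ [1, 2, 1] ⊗ [0, 2, -2] reproduces all 27 entries of T, so T = [2, 3, 3] ⊗ [1, 2, 1] ⊗ [0, 2, -2] and rank(T) ≤ 1.
These bounds meet, so rank(T) = 1.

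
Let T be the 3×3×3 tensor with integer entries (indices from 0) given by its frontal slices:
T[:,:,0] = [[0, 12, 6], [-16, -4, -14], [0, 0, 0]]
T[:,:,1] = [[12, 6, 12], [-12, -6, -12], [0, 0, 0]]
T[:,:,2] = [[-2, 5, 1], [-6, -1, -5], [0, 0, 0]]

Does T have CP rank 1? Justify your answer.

No

The mode-1 unfolding of T (rows indexed by i, columns by (j,k) = (0,0), (0,1), (0,2), (1,0), (1,1), (1,2), (2,0), (2,1), (2,2)) is [[0, 12, -2, 12, 6, 5, 6, 12, 1], [-16, -12, -6, -4, -6, -1, -14, -12, -5], [0, 0, 0, 0, 0, 0, 0, 0, 0]].
There the 2×2 minor on rows i ∈ {0, 1}, columns (j,k) ∈ {(0,0), (0,1)} is det [[0, 12], [-16, -12]] = 192 ≠ 0, so this unfolding has rank ≥ 2; CP rank is at least every unfolding rank, so rank(T) ≥ 2.
In particular rank(T) ≥ 2 > 1, so T is not rank-1.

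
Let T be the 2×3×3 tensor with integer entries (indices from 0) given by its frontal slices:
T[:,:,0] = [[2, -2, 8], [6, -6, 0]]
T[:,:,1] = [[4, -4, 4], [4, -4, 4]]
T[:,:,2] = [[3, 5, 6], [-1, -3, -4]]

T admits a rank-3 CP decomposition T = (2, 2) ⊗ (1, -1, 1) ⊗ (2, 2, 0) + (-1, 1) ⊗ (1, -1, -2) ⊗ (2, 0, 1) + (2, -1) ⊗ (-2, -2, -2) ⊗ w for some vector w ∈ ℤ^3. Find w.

Subtract the known terms from T to get the rank-1 residual R = (2, -1) ⊗ (-2, -2, -2) ⊗ w, so R[i,j,k] = a[i]·b[j]·w[k]. Pick indices with nonzero a[0]·b[0] = (2)·(-2) = -4. Only the fibre through (0,0,·) is needed: R[0,0,:] = T[0,0,:] − Σₗ aₗ[0]bₗ[0]cₗ = [2, 4, 3] − (2)·(1)·(2, 2, 0) − (-1)·(1)·(2, 0, 1) = [0, 0, 4]. Then w[k] = R[0,0,k] / -4 for each k, giving w = [0, 0, 4] / -4 = (0, 0, -1).

w = (0, 0, -1)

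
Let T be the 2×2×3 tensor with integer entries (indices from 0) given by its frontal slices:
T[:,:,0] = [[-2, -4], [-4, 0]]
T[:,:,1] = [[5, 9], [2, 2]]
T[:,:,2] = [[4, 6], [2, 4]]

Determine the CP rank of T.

Lower bound: the mode-3 unfolding of T (rows indexed by k, columns by (i,j) = (0,0), (0,1), (1,0), (1,1)) is [[-2, -4, -4, 0], [5, 9, 2, 2], [4, 6, 2, 4]].
There the 3×3 minor on rows k ∈ {0, 1, 2}, columns (i,j) ∈ {(0,0), (0,1), (1,0)} is det [[-2, -4, -4], [5, 9, 2], [4, 6, 2]] = 20 ≠ 0, so this unfolding has rank ≥ 3; CP rank is at least every unfolding rank, so rank(T) ≥ 3. (Flattening ranks never certify an upper bound on CP rank; for that we must actually write T with 3 rank-1 terms.)
Upper bound: T is a sum of 3 rank-1 terms, T = [0, 1] (x) [1, 0] (x) [-4, 0, -2] + [1, 0] (x) [1, 2] (x) [-2, 4, 2] + [1, 2] (x) [1, 1] (x) [0, 1, 2] (one valid choice — decompositions are not unique — normalised so each a, b is primitive with positive first nonzero entry; check it by expanding all entries), so rank(T) ≤ 3.
These bounds meet, so rank(T) = 3.

3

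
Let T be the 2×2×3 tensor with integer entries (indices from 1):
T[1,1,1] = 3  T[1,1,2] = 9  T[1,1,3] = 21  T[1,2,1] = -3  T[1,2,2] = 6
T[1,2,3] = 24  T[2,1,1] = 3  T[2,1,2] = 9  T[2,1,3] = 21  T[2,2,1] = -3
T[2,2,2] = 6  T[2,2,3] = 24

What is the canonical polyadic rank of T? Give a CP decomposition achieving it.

rank(T) = 2

Lower bound: the mode-2 unfolding of T (rows indexed by j, columns by (i,k) = (1,1), (1,2), (1,3), (2,1), (2,2), (2,3)) is [[3, 9, 21, 3, 9, 21], [-3, 6, 24, -3, 6, 24]].
There the 2×2 minor on rows j ∈ {1, 2}, columns (i,k) ∈ {(1,1), (1,2)} is det [[3, 9], [-3, 6]] = 45 ≠ 0, so this unfolding has rank ≥ 2; CP rank is at least every unfolding rank, so rank(T) ≥ 2. (Unfolding ranks only ever bound the CP rank from below — rank(T) can be strictly larger than all of them — so the matching upper bound has to come from an explicit 2-term decomposition.)
Upper bound — finding two terms. Every mode-1 slice of T is a multiple of one matrix: T[i,:,:] = a[i]·M with a = [1, 1] and M = [[3, 9, 21], [-3, 6, 24]] (rows indexed by j, columns by k). So it suffices to write M as a sum of two rank-1 matrices.
Splitting M by its rows (j = 1, 2), M = [1, 0][3, 9, 21]ᵀ + [0, 1][-3, 6, 24]ᵀ.
Hence T = [1, 1] ∘ [1, 0] ∘ [3, 9, 21] + [1, 1] ∘ [0, 1] ∘ [-3, 6, 24], so rank(T) ≤ 2.
These bounds meet, so rank(T) = 2.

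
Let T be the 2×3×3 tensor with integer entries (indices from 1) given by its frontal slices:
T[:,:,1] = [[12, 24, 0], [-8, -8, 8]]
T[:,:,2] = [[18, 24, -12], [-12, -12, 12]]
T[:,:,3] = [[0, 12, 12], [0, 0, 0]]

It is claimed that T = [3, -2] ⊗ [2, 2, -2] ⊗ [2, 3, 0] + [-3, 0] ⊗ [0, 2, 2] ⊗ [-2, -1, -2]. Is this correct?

Reconstruct entrywise from the claimed factors. For example, T[1,3,1] = 0 and Σₗ aₗ[1]bₗ[3]cₗ[1] = (3)·(-2)·(2) + (-3)·(2)·(-2) = 0; checking all 18 entries, every one matches. The claim holds.

Yes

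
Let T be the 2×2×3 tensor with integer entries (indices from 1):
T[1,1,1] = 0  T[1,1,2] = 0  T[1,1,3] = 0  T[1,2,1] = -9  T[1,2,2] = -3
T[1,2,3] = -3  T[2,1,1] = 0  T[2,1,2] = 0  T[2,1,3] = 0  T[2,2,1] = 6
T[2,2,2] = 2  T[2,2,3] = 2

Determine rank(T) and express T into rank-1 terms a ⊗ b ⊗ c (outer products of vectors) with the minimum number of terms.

Lower bound: T ≠ 0 (e.g. T[1,2,1] = -9), so rank(T) ≥ 1.
Upper bound: the mode-1 fibre T[:,2,1] = [-9, 6] gives a = (3, -2) (primitive direction); the mode-2 fibre T[1,:,1] = [0, -9] gives b = (0, 1); then c[k] = T[1,2,k] / (a[1]·b[2]) = [-9, -3, -3] / 3 = (-3, -1, -1).
Expanding (3, -2) ⊗ (0, 1) ⊗ (-3, -1, -1) reproduces all 12 entries of T, so T = (3, -2) ⊗ (0, 1) ⊗ (-3, -1, -1) and rank(T) ≤ 1.
These bounds meet, so rank(T) = 1.

rank(T) = 1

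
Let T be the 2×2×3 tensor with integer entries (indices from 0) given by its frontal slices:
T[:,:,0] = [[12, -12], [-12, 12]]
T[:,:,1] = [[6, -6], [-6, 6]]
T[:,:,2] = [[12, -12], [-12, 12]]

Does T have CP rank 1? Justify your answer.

If T = a ⊗ b ⊗ c then every fibre of T is a multiple of the corresponding factor, so read the factors off the fibres through the nonzero entry T[0,0,0] = 12.
The mode-1 fibre T[:,0,0] = [12, -12] gives a = (1, -1) (primitive direction); the mode-2 fibre T[0,:,0] = [12, -12] gives b = (1, -1); then c[k] = T[0,0,k] / (a[0]·b[0]) = [12, 6, 12] / 1 = (12, 6, 12).
Expanding (1, -1) ⊗ (1, -1) ⊗ (12, 6, 12) reproduces all 12 entries of T, so T = (1, -1) ⊗ (1, -1) ⊗ (12, 6, 12) and rank(T) ≤ 1.
Equivalently every frontal slice T[:,:,k] is c[k] times the rank-1 matrix (1, -1) ⊗ (1, -1). So T has rank 1 (it is nonzero).

Yes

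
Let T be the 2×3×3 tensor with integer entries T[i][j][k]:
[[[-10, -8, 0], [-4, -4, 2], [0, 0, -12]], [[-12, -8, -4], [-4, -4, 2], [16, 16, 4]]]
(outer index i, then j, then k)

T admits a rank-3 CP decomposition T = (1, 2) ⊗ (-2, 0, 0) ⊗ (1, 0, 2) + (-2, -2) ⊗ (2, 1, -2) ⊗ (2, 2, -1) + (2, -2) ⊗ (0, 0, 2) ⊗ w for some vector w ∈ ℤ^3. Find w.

Subtract the known terms from T to get the rank-1 residual R = (2, -2) ⊗ (0, 0, 2) ⊗ w, so R[i,j,k] = a[i]·b[j]·w[k]. Pick indices with nonzero a[0]·b[2] = (2)·(2) = 4. Only the fibre through (0,2,·) is needed: R[0,2,:] = T[0,2,:] − Σₗ aₗ[0]bₗ[2]cₗ = [0, 0, -12] − (1)·(0)·(1, 0, 2) − (-2)·(-2)·(2, 2, -1) = [-8, -8, -8]. Then w[k] = R[0,2,k] / 4 for each k, giving w = [-8, -8, -8] / 4 = (-2, -2, -2).

w = (-2, -2, -2)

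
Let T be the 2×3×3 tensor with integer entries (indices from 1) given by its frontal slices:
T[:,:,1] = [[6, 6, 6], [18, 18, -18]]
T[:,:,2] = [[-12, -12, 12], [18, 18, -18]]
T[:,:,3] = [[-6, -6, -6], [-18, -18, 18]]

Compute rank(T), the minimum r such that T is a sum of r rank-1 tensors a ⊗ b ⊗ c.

2

Lower bound: the mode-1 unfolding of T (rows indexed by i, columns by (j,k) = (1,1), (1,2), (1,3), (2,1), (2,2), (2,3), (3,1), (3,2), (3,3)) is [[6, -12, -6, 6, -12, -6, 6, 12, -6], [18, 18, -18, 18, 18, -18, -18, -18, 18]].
There the 2×2 minor on rows i ∈ {1, 2}, columns (j,k) ∈ {(1,1), (1,2)} is det [[6, -12], [18, 18]] = 324 ≠ 0, so this unfolding has rank ≥ 2; CP rank is at least every unfolding rank, so rank(T) ≥ 2. (Flattening ranks never certify an upper bound on CP rank; for that we must actually write T with 2 rank-1 terms.)
Upper bound — finding two terms. Write S_k = T[:,:,k] for the frontal slices: S₁ = [[6, 6, 6], [18, 18, -18]], S₂ = [[-12, -12, 12], [18, 18, -18]], S₃ = [[-6, -6, -6], [-18, -18, 18]].
If T = a₁ ⊗ b₁ ⊗ c₁ + a₂ ⊗ b₂ ⊗ c₂ then each S_k = c₁[k]·a₁b₁ᵀ + c₂[k]·a₂b₂ᵀ. S₁ and S₂ are linearly independent, so a₁b₁ᵀ and a₂b₂ᵀ must span the same plane of matrices: they are the rank-1 matrices of the form x·S₁ + y·S₂.
The 2×2 minor of x·S₁ + y·S₂ on rows {1,2}, columns {1,3} is −216·x² − 216·xy = (-216)·(x + y)(x), vanishing at (x:y) = (1:-1) and (0:1).
M₁ = S₁ − S₂ = [[18, 18, -6], [0, 0, 0]] = 6·[1, 0][3, 3, -1]ᵀ and M₂ = S₂ = [[-12, -12, 12], [18, 18, -18]] = (-6)·[2, -3][1, 1, -1]ᵀ, so take a₁ = [1, 0], b₁ = [3, 3, -1], a₂ = [2, -3], b₂ = [1, 1, -1].
Each slice is an integer combination of E₁ = a₁b₁ᵀ and E₂ = a₂b₂ᵀ: S₁ = 6·E₁ − 6·E₂, S₂ = −6·E₂, S₃ = −6·E₁ + 6·E₂; reading off coefficients, c₁ = [6, 0, -6] and c₂ = [-6, -6, 6].
Hence T = [1, 0] ⊗ [3, 3, -1] ⊗ [6, 0, -6] + [2, -3] ⊗ [1, 1, -1] ⊗ [-6, -6, 6], so rank(T) ≤ 2.
These bounds meet, so rank(T) = 2.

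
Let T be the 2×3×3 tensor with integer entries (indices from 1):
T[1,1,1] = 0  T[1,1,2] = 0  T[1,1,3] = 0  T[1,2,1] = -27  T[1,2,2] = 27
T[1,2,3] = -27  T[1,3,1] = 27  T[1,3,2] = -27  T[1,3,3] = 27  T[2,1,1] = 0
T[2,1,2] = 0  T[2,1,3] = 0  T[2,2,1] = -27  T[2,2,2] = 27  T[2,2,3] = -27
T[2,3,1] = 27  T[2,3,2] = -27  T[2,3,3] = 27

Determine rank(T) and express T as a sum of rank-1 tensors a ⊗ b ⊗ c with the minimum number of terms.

Lower bound: T ≠ 0 (e.g. T[1,2,1] = -27), so rank(T) ≥ 1.
Upper bound: if T = a ⊗ b ⊗ c then every fibre of T is a multiple of the corresponding factor, so read the factors off the fibres through the nonzero entry T[1,2,1] = -27.
The mode-1 fibre T[:,2,1] = [-27, -27] gives a = (1, 1) (primitive direction); the mode-2 fibre T[1,:,1] = [0, -27, 27] gives b = (0, 1, -1); then c[k] = T[1,2,k] / (a[1]·b[2]) = [-27, 27, -27] / 1 = (-27, 27, -27).
Expanding (1, 1) ⊗ (0, 1, -1) ⊗ (-27, 27, -27) reproduces all 18 entries of T, so T = (1, 1) ⊗ (0, 1, -1) ⊗ (-27, 27, -27) and rank(T) ≤ 1.
These bounds meet, so rank(T) = 1.

rank(T) = 1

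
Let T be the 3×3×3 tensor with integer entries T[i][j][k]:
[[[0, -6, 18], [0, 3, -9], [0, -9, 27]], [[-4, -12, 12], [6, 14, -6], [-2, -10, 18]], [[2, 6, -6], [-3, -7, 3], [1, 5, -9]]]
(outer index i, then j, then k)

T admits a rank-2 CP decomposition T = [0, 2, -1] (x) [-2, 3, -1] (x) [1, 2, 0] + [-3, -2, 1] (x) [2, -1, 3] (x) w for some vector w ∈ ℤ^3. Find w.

Subtract the known terms from T to get the rank-1 residual R = [-3, -2, 1] (x) [2, -1, 3] (x) w, so R[i,j,k] = a[i]·b[j]·w[k]. Pick indices with nonzero a[0]·b[0] = (-3)·(2) = -6. Only the fibre through (0,0,·) is needed: R[0,0,:] = T[0,0,:] − Σₗ aₗ[0]bₗ[0]cₗ = [0, -6, 18] − (0)·(-2)·[1, 2, 0] = [0, -6, 18]. Then w[k] = R[0,0,k] / -6 for each k, giving w = [0, -6, 18] / -6 = [0, 1, -3].

w = [0, 1, -3]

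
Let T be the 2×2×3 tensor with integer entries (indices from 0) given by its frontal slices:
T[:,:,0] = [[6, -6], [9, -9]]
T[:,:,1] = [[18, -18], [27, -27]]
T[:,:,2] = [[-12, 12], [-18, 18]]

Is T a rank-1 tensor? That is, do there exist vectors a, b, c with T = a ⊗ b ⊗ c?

If T = a ⊗ b ⊗ c then every fibre of T is a multiple of the corresponding factor, so read the factors off the fibres through the nonzero entry T[0,0,0] = 6.
The mode-1 fibre T[:,0,0] = [6, 9] gives a = [2, 3] (primitive direction); the mode-2 fibre T[0,:,0] = [6, -6] gives b = [1, -1]; then c[k] = T[0,0,k] / (a[0]·b[0]) = [6, 18, -12] / 2 = [3, 9, -6].
Expanding [2, 3] ⊗ [1, -1] ⊗ [3, 9, -6] reproduces all 12 entries of T, so T = [2, 3] ⊗ [1, -1] ⊗ [3, 9, -6] and rank(T) ≤ 1.
Equivalently every frontal slice T[:,:,k] is c[k] times the rank-1 matrix [2, 3] ⊗ [1, -1]. So T has rank 1 (it is nonzero).

Yes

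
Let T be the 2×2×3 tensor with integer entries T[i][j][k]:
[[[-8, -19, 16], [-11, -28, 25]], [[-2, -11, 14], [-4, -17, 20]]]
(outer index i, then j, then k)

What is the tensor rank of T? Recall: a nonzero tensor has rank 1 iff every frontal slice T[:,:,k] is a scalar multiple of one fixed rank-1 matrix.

2

Lower bound: in the mode-1 unfolding of T (rows indexed by i, columns by (j,k)) the 2×2 minor on rows i ∈ {0, 1}, columns (j,k) ∈ {(0,0), (0,1)} is det [[-8, -19], [-2, -11]] = 50 ≠ 0, so that unfolding has rank ≥ 2 and hence rank(T) ≥ 2 (CP rank is at least every unfolding rank, though it can be larger).
Upper bound: with S_k = T[:,:,k], the two rank-1 terms a₁b₁ᵀ, a₂b₂ᵀ are the rank-1 members of the pencil x·S₀ + y·S₁.
det(x·S₀ + y·S₁) is 10·x² + 35·xy + 15·y² = 5·(x + 3·y)(2·x + y), vanishing at (x:y) = (3:-1) and (1:-2).
M₁ = 3·S₀ − S₁ = [[-5, -5], [5, 5]] = (-5)·[1, -1][1, 1]ᵀ and M₂ = S₀ − 2·S₁ = [[30, 45], [20, 30]] = 5·[3, 2][2, 3]ᵀ, so take a₁ = [1, -1], b₁ = [1, 1], a₂ = [3, 2], b₂ = [2, 3].
Each slice is an integer combination of E₁ = a₁b₁ᵀ and E₂ = a₂b₂ᵀ: S₀ = −2·E₁ − E₂, S₁ = −E₁ − 3·E₂, S₂ = −2·E₁ + 3·E₂; reading off coefficients, c₁ = [-2, -1, -2] and c₂ = [-1, -3, 3].
Hence T = [1, -1] ⊗ [1, 1] ⊗ [-2, -1, -2] + [3, 2] ⊗ [2, 3] ⊗ [-1, -3, 3], so rank(T) ≤ 2.
These bounds meet, so rank(T) = 2.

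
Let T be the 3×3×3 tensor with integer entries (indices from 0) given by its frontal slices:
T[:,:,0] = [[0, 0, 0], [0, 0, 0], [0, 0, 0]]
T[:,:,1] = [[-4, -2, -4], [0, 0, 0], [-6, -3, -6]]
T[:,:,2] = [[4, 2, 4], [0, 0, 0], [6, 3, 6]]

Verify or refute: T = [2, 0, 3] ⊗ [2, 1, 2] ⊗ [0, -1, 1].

Reconstruct entrywise from the claimed factors. For example, T[2,0,2] = 6 and Σₗ aₗ[2]bₗ[0]cₗ[2] = (3)·(2)·(1) = 6; checking all 27 entries, every one matches. The claim holds.

Yes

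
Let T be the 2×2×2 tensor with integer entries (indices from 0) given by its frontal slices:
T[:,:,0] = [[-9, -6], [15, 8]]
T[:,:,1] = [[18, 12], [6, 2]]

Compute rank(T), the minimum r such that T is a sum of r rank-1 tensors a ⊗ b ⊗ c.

Lower bound: in the mode-2 unfolding of T (rows indexed by j, columns by (i,k)) the 2×2 minor on rows j ∈ {0, 1}, columns (i,k) ∈ {(0,0), (1,0)} is det [[-9, 15], [-6, 8]] = 18 ≠ 0, so that unfolding has rank ≥ 2 and hence rank(T) ≥ 2 (CP rank is at least every unfolding rank, though it can be larger).
Upper bound: with S_k = T[:,:,k], the two rank-1 terms a₁b₁ᵀ, a₂b₂ᵀ are the rank-1 members of the pencil x·S₀ + y·S₁.
det(x·S₀ + y·S₁) is 18·x² − 18·xy − 36·y² = 18·(x − 2·y)(x + y), vanishing at (x:y) = (2:1) and (1:-1).
M₁ = 2·S₀ + S₁ = [[0, 0], [36, 18]] = 18·(0, 1)(2, 1)ᵀ and M₂ = S₀ − S₁ = [[-27, -18], [9, 6]] = (-3)·(3, -1)(3, 2)ᵀ, so take a₁ = (0, 1), b₁ = (2, 1), a₂ = (3, -1), b₂ = (3, 2).
Each slice is an integer combination of E₁ = a₁b₁ᵀ and E₂ = a₂b₂ᵀ: S₀ = 6·E₁ − E₂, S₁ = 6·E₁ + 2·E₂; reading off coefficients, c₁ = (6, 6) and c₂ = (-1, 2).
Hence T = (0, 1) ⊗ (2, 1) ⊗ (6, 6) + (3, -1) ⊗ (3, 2) ⊗ (-1, 2), so rank(T) ≤ 2.
These bounds meet, so rank(T) = 2.

2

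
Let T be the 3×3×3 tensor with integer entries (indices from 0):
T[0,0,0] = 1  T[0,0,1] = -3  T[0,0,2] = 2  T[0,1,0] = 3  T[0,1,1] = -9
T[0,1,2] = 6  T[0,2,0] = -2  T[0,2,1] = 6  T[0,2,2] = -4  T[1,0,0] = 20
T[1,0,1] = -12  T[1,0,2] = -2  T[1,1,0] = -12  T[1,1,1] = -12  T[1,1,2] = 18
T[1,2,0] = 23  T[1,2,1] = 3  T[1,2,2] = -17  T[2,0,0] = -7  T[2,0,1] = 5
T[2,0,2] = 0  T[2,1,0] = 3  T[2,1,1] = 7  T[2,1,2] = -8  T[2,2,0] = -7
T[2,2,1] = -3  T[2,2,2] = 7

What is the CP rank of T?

2

Lower bound: the mode-2 unfolding of T (rows indexed by j, columns by (i,k) = (0,0), (0,1), (0,2), (1,0), (1,1), (1,2), (2,0), (2,1), (2,2)) is [[1, -3, 2, 20, -12, -2, -7, 5, 0], [3, -9, 6, -12, -12, 18, 3, 7, -8], [-2, 6, -4, 23, 3, -17, -7, -3, 7]].
There the 2×2 minor on rows j ∈ {0, 1}, columns (i,k) ∈ {(0,0), (1,0)} is det [[1, 20], [3, -12]] = -72 ≠ 0, so this unfolding has rank ≥ 2; CP rank is at least every unfolding rank, so rank(T) ≥ 2. (Flattening ranks never certify an upper bound on CP rank; for that we must actually write T with 2 rank-1 terms.)
Upper bound — finding two terms. Write S_k = T[:,:,k] for the frontal slices: S₀ = [[1, 3, -2], [20, -12, 23], [-7, 3, -7]], S₁ = [[-3, -9, 6], [-12, -12, 3], [5, 7, -3]], S₂ = [[2, 6, -4], [-2, 18, -17], [0, -8, 7]].
If T = a₁ ∘ b₁ ∘ c₁ + a₂ ∘ b₂ ∘ c₂ then each S_k = c₁[k]·a₁b₁ᵀ + c₂[k]·a₂b₂ᵀ. S₀ and S₁ are linearly independent, so a₁b₁ᵀ and a₂b₂ᵀ must span the same plane of matrices: they are the rank-1 matrices of the form x·S₀ + y·S₁.
The 2×2 minor of x·S₀ + y·S₁ on rows {0,1}, columns {0,1} is −72·x² + 240·xy − 72·y² = (-24)·(x − 3·y)(3·x − y), vanishing at (x:y) = (3:1) and (1:3).
M₁ = 3·S₀ + S₁ = [[0, 0, 0], [48, -48, 72], [-16, 16, -24]] = 8·[0, 3, -1][2, -2, 3]ᵀ and M₂ = S₀ + 3·S₁ = [[-8, -24, 16], [-16, -48, 32], [8, 24, -16]] = (-8)·[1, 2, -1][1, 3, -2]ᵀ, so take a₁ = [0, 3, -1], b₁ = [2, -2, 3], a₂ = [1, 2, -1], b₂ = [1, 3, -2].
Each slice is an integer combination of E₁ = a₁b₁ᵀ and E₂ = a₂b₂ᵀ: S₀ = 3·E₁ + E₂, S₁ = −E₁ − 3·E₂, S₂ = −E₁ + 2·E₂; reading off coefficients, c₁ = [3, -1, -1] and c₂ = [1, -3, 2].
Hence T = [0, 3, -1] ∘ [2, -2, 3] ∘ [3, -1, -1] + [1, 2, -1] ∘ [1, 3, -2] ∘ [1, -3, 2], so rank(T) ≤ 2.
These bounds meet, so rank(T) = 2.
Check entry T[0,1,1] = -9: (0)·(-2)·(-1) + (1)·(3)·(-3) = -9.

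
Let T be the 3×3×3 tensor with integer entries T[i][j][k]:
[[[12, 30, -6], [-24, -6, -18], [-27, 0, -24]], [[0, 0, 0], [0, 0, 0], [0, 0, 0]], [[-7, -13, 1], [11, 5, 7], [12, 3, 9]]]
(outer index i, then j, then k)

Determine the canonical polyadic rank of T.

2

Lower bound: the mode-2 unfolding of T (rows indexed by j, columns by (i,k) = (0,0), (0,1), (0,2), (1,0), (1,1), (1,2), (2,0), (2,1), (2,2)) is [[12, 30, -6, 0, 0, 0, -7, -13, 1], [-24, -6, -18, 0, 0, 0, 11, 5, 7], [-27, 0, -24, 0, 0, 0, 12, 3, 9]].
There the 2×2 minor on rows j ∈ {0, 1}, columns (i,k) ∈ {(0,0), (0,1)} is det [[12, 30], [-24, -6]] = 648 ≠ 0, so this unfolding has rank ≥ 2; CP rank is at least every unfolding rank, so rank(T) ≥ 2. (Flattening ranks never certify an upper bound on CP rank; for that we must actually write T with 2 rank-1 terms.)
Upper bound — finding two terms. Write S_k = T[:,:,k] for the frontal slices: S₀ = [[12, -24, -27], [0, 0, 0], [-7, 11, 12]], S₁ = [[30, -6, 0], [0, 0, 0], [-13, 5, 3]], S₂ = [[-6, -18, -24], [0, 0, 0], [1, 7, 9]].
If T = a₁ ∘ b₁ ∘ c₁ + a₂ ∘ b₂ ∘ c₂ then each S_k = c₁[k]·a₁b₁ᵀ + c₂[k]·a₂b₂ᵀ. S₀ and S₁ are linearly independent, so a₁b₁ᵀ and a₂b₂ᵀ must span the same plane of matrices: they are the rank-1 matrices of the form x·S₀ + y·S₁.
The 2×2 minor of x·S₀ + y·S₁ on rows {0,2}, columns {0,1} is −36·x² + 36·xy + 72·y² = (-36)·(x − 2·y)(x + y), vanishing at (x:y) = (2:1) and (1:-1).
M₁ = 2·S₀ + S₁ = [[54, -54, -54], [0, 0, 0], [-27, 27, 27]] = 27·[2, 0, -1][1, -1, -1]ᵀ and M₂ = S₀ − S₁ = [[-18, -18, -27], [0, 0, 0], [6, 6, 9]] = (-3)·[3, 0, -1][2, 2, 3]ᵀ, so take a₁ = [2, 0, -1], b₁ = [1, -1, -1], a₂ = [3, 0, -1], b₂ = [2, 2, 3].
Each slice is an integer combination of E₁ = a₁b₁ᵀ and E₂ = a₂b₂ᵀ: S₀ = 9·E₁ − E₂, S₁ = 9·E₁ + 2·E₂, S₂ = 3·E₁ − 2·E₂; reading off coefficients, c₁ = [9, 9, 3] and c₂ = [-1, 2, -2].
Hence T = [2, 0, -1] ∘ [1, -1, -1] ∘ [9, 9, 3] + [3, 0, -1] ∘ [2, 2, 3] ∘ [-1, 2, -2], so rank(T) ≤ 2.
These bounds meet, so rank(T) = 2.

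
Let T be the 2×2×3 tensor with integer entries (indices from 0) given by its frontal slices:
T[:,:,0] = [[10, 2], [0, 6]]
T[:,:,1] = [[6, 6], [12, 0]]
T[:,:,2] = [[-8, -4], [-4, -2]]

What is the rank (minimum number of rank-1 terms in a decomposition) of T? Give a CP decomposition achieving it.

rank(T) = 3

Lower bound: in the mode-3 unfolding of T (rows indexed by k, columns by (i,j)) the 3×3 minor on rows k ∈ {0, 1, 2}, columns (i,j) ∈ {(0,0), (0,1), (1,0)} is det [[10, 2, 0], [6, 6, 12], [-8, -4, -4]] = 96 ≠ 0, so that unfolding has rank ≥ 3 and hence rank(T) ≥ 3 (CP rank is at least every unfolding rank, though it can be larger).
Upper bound: T is a sum of 3 rank-1 terms, T = [0, 1] (x) [2, 1] (x) [2, 4, -2] + [1, -2] (x) [1, -1] (x) [2, -2, 0] + [1, 0] (x) [2, 1] (x) [4, 4, -4] (written with every a and b primitive with positive leading entry and the scale carried by c; CP decompositions are not unique, and this one is verified by expanding entrywise), so rank(T) ≤ 3.
These bounds meet, so rank(T) = 3.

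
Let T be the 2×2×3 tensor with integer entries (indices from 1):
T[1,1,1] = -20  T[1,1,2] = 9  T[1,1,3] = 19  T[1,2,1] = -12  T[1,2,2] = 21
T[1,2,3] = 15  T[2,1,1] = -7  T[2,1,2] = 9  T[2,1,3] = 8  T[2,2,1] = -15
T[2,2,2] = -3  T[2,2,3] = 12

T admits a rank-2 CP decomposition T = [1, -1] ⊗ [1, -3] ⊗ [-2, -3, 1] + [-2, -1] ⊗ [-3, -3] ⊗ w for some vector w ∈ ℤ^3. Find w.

Subtract the known terms from T to get the rank-1 residual R = [-2, -1] ⊗ [-3, -3] ⊗ w, so R[i,j,k] = a[i]·b[j]·w[k]. Pick indices with nonzero a[1]·b[1] = (-2)·(-3) = 6. Only the fibre through (1,1,·) is needed: R[1,1,:] = T[1,1,:] − Σₗ aₗ[1]bₗ[1]cₗ = [-20, 9, 19] − (1)·(1)·[-2, -3, 1] = [-18, 12, 18]. Then w[k] = R[1,1,k] / 6 for each k, giving w = [-18, 12, 18] / 6 = [-3, 2, 3].

w = [-3, 2, 3]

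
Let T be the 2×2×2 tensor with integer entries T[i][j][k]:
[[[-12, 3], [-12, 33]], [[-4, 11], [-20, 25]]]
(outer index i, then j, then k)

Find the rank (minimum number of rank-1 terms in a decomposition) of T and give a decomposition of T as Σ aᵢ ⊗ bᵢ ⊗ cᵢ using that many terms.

rank(T) = 2

Lower bound: the mode-3 unfolding of T (rows indexed by k, columns by (i,j) = (0,0), (0,1), (1,0), (1,1)) is [[-12, -12, -4, -20], [3, 33, 11, 25]].
There the 2×2 minor on rows k ∈ {0, 1}, columns (i,j) ∈ {(0,0), (0,1)} is det [[-12, -12], [3, 33]] = -360 ≠ 0, so this unfolding has rank ≥ 2; CP rank is at least every unfolding rank, so rank(T) ≥ 2. (This is only a lower bound: in general the CP rank may exceed every unfolding rank, so we still need to exhibit 2 rank-1 terms summing to T.)
Upper bound — finding two terms. Write S_k = T[:,:,k] for the frontal slices: S₀ = [[-12, -12], [-4, -20]], S₁ = [[3, 33], [11, 25]].
If T = a₁ ⊗ b₁ ⊗ c₁ + a₂ ⊗ b₂ ⊗ c₂ then each S_k = c₁[k]·a₁b₁ᵀ + c₂[k]·a₂b₂ᵀ. S₀ and S₁ are linearly independent, so a₁b₁ᵀ and a₂b₂ᵀ must span the same plane of matrices: they are the rank-1 matrices of the form x·S₀ + y·S₁.
det(x·S₀ + y·S₁) is 192·x² − 96·xy − 288·y² = 96·(2·x − 3·y)(x + y), vanishing at (x:y) = (3:2) and (1:-1).
M₁ = 3·S₀ + 2·S₁ = [[-30, 30], [10, -10]] = (-10)·[3, -1][1, -1]ᵀ and M₂ = S₀ − S₁ = [[-15, -45], [-15, -45]] = (-15)·[1, 1][1, 3]ᵀ, so take a₁ = [3, -1], b₁ = [1, -1], a₂ = [1, 1], b₂ = [1, 3].
Each slice is an integer combination of E₁ = a₁b₁ᵀ and E₂ = a₂b₂ᵀ: S₀ = −2·E₁ − 6·E₂, S₁ = −2·E₁ + 9·E₂; reading off coefficients, c₁ = [-2, -2] and c₂ = [-6, 9].
Hence T = [3, -1] ⊗ [1, -1] ⊗ [-2, -2] + [1, 1] ⊗ [1, 3] ⊗ [-6, 9], so rank(T) ≤ 2.
These bounds meet, so rank(T) = 2.
Check entry T[1,0,1] = 11: (-1)·(1)·(-2) + (1)·(1)·(9) = 11.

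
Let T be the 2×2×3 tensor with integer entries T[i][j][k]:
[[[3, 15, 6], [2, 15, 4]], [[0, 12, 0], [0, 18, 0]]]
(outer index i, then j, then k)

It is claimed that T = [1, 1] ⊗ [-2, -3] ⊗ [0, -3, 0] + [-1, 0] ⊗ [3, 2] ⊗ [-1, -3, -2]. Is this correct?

No

Reconstruct entry (1,0,1) from the claimed factors: Σₗ aₗ[1]bₗ[0]cₗ[1] = (1)·(-2)·(-3) + (0)·(3)·(-3) = 6, but T[1,0,1] = 12. The claim is false.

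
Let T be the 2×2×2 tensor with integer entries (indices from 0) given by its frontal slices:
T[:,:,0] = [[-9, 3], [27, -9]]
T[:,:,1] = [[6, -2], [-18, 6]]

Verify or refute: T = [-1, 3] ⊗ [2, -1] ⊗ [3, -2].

Reconstruct entry (0,0,0) from the claimed factors: Σₗ aₗ[0]bₗ[0]cₗ[0] = (-1)·(2)·(3) = -6, but T[0,0,0] = -9. The claim is false.

No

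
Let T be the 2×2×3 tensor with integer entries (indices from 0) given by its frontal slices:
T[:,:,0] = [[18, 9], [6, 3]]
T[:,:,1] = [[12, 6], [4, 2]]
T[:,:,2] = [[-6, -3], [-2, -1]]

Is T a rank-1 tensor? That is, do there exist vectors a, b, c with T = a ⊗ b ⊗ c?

Yes

If T = a ⊗ b ⊗ c then every fibre of T is a multiple of the corresponding factor, so read the factors off the fibres through the nonzero entry T[0,0,0] = 18.
The mode-1 fibre T[:,0,0] = [18, 6] gives a = (3, 1) (primitive direction); the mode-2 fibre T[0,:,0] = [18, 9] gives b = (2, 1); then c[k] = T[0,0,k] / (a[0]·b[0]) = [18, 12, -6] / 6 = (3, 2, -1).
Expanding (3, 1) ⊗ (2, 1) ⊗ (3, 2, -1) reproduces all 12 entries of T, so T = (3, 1) ⊗ (2, 1) ⊗ (3, 2, -1) and rank(T) ≤ 1.
Equivalently every frontal slice T[:,:,k] is c[k] times the rank-1 matrix (3, 1) ⊗ (2, 1). So T has rank 1 (it is nonzero).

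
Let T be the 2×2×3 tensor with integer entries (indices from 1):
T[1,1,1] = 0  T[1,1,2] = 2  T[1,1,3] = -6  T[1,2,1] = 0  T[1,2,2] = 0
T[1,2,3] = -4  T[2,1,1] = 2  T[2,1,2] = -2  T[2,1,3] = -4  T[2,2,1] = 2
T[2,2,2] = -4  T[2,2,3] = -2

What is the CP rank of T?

Lower bound: the mode-3 unfolding of T (rows indexed by k, columns by (i,j) = (1,1), (1,2), (2,1), (2,2)) is [[0, 0, 2, 2], [2, 0, -2, -4], [-6, -4, -4, -2]].
There the 3×3 minor on rows k ∈ {1, 2, 3}, columns (i,j) ∈ {(1,1), (1,2), (2,1)} is det [[0, 0, 2], [2, 0, -2], [-6, -4, -4]] = -16 ≠ 0, so this unfolding has rank ≥ 3; CP rank is at least every unfolding rank, so rank(T) ≥ 3. (This is only a lower bound: in general the CP rank may exceed every unfolding rank, so we still need to exhibit 3 rank-1 terms summing to T.)
Upper bound: T is a sum of 3 rank-1 terms, T = (0, 1) (x) (1, 1) (x) (2, -2, 4) + (1, 1) (x) (2, 1) (x) (0, 2, -2) + (1, 2) (x) (1, 1) (x) (0, -2, -2) (one valid choice — decompositions are not unique — normalised so each a, b is primitive with positive first nonzero entry; check it by expanding all entries), so rank(T) ≤ 3.
These bounds meet, so rank(T) = 3.
Check entry T[2,2,2] = -4: (1)·(1)·(-2) + (1)·(1)·(2) + (2)·(1)·(-2) = -4.

3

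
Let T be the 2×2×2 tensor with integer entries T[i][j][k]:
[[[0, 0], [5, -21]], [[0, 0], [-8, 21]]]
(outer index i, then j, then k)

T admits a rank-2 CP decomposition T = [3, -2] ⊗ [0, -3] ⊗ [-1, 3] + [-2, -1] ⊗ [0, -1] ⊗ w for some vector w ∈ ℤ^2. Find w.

Subtract the known terms from T to get the rank-1 residual R = [-2, -1] ⊗ [0, -1] ⊗ w, so R[i,j,k] = a[i]·b[j]·w[k]. Pick indices with nonzero a[0]·b[1] = (-2)·(-1) = 2. Only the fibre through (0,1,·) is needed: R[0,1,:] = T[0,1,:] − Σₗ aₗ[0]bₗ[1]cₗ = [5, -21] − (3)·(-3)·[-1, 3] = [-4, 6]. Then w[k] = R[0,1,k] / 2 for each k, giving w = [-4, 6] / 2 = [-2, 3].

w = [-2, 3]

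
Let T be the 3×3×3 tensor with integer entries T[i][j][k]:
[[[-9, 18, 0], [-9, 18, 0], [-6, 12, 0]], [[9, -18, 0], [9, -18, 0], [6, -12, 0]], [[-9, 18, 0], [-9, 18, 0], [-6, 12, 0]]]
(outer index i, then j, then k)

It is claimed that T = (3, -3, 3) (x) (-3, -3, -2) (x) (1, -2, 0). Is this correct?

Reconstruct entrywise from the claimed factors. For example, T[1,1,0] = 9 and Σₗ aₗ[1]bₗ[1]cₗ[0] = (-3)·(-3)·(1) = 9; checking all 27 entries, every one matches. The claim holds.

Yes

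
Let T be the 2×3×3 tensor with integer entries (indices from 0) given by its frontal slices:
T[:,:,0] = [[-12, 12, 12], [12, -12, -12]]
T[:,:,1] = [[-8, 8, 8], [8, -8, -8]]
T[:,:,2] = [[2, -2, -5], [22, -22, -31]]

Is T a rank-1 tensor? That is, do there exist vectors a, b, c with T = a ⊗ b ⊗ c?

The mode-3 unfolding of T (rows indexed by k, columns by (i,j) = (0,0), (0,1), (0,2), (1,0), (1,1), (1,2)) is [[-12, 12, 12, 12, -12, -12], [-8, 8, 8, 8, -8, -8], [2, -2, -5, 22, -22, -31]].
There the 2×2 minor on rows k ∈ {0, 2}, columns (i,j) ∈ {(0,0), (0,2)} is det [[-12, 12], [2, -5]] = 36 ≠ 0, so this unfolding has rank ≥ 2; CP rank is at least every unfolding rank, so rank(T) ≥ 2.
In particular rank(T) ≥ 2 > 1, so T is not rank-1.

No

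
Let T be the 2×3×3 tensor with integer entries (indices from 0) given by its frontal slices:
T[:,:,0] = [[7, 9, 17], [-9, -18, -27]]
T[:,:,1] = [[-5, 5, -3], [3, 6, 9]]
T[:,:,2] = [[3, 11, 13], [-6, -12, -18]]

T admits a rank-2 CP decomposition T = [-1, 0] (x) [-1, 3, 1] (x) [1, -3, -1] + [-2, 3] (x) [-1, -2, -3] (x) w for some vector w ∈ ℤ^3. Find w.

w = [3, -1, 2]

Subtract the known terms from T to get the rank-1 residual R = [-2, 3] (x) [-1, -2, -3] (x) w, so R[i,j,k] = a[i]·b[j]·w[k]. Pick indices with nonzero a[0]·b[0] = (-2)·(-1) = 2. Only the fibre through (0,0,·) is needed: R[0,0,:] = T[0,0,:] − Σₗ aₗ[0]bₗ[0]cₗ = [7, -5, 3] − (-1)·(-1)·[1, -3, -1] = [6, -2, 4]. Then w[k] = R[0,0,k] / 2 for each k, giving w = [6, -2, 4] / 2 = [3, -1, 2].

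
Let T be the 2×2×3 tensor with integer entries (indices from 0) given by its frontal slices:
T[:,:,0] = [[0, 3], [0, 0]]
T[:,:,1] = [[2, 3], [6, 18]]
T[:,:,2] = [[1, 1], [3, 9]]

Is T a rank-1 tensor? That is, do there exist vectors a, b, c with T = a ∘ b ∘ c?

The mode-2 unfolding of T (rows indexed by j, columns by (i,k) = (0,0), (0,1), (0,2), (1,0), (1,1), (1,2)) is [[0, 2, 1, 0, 6, 3], [3, 3, 1, 0, 18, 9]].
There the 2×2 minor on rows j ∈ {0, 1}, columns (i,k) ∈ {(0,0), (0,1)} is det [[0, 2], [3, 3]] = -6 ≠ 0, so this unfolding has rank ≥ 2; CP rank is at least every unfolding rank, so rank(T) ≥ 2.
In particular rank(T) ≥ 2 > 1, so T is not rank-1.

No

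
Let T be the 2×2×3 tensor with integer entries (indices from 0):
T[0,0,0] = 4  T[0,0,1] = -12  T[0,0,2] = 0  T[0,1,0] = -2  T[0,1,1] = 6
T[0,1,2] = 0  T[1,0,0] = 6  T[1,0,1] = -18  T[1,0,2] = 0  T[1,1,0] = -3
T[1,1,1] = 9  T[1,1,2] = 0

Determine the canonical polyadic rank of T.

Lower bound: T ≠ 0 (e.g. T[0,0,0] = 4), so rank(T) ≥ 1.
Upper bound: the mode-1 fibre T[:,0,0] = [4, 6] gives a = (2, 3) (primitive direction); the mode-2 fibre T[0,:,0] = [4, -2] gives b = (2, -1); then c[k] = T[0,0,k] / (a[0]·b[0]) = [4, -12, 0] / 4 = (1, -3, 0).
Expanding (2, 3) ⊗ (2, -1) ⊗ (1, -3, 0) reproduces all 12 entries of T, so T = (2, 3) ⊗ (2, -1) ⊗ (1, -3, 0) and rank(T) ≤ 1.
These bounds meet, so rank(T) = 1.

1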